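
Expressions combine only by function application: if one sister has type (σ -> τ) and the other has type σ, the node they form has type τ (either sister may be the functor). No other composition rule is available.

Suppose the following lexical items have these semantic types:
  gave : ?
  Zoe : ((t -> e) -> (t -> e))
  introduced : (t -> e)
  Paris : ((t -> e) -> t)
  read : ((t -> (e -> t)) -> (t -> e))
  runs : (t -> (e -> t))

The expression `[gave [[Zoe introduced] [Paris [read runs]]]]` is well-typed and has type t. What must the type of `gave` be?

(e -> t)

[gave [[Zoe introduced] [Paris [read runs]]]] is required to be t. [[Zoe introduced] [Paris [read runs]]] : e cannot yield t as functor, so gave : (e -> t).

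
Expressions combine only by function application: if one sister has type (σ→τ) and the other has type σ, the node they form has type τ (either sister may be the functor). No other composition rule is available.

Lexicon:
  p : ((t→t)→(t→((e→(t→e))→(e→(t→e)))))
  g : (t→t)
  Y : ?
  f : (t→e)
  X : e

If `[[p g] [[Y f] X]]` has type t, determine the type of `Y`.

[[p g] [[Y f] X]] must have type t. The sister [p g] has type (t→((e→(t→e))→(e→(t→e)))); that is not a function onto t, so [[Y f] X] must be the functor, of type ((t→((e→(t→e))→(e→(t→e))))→t).
[[Y f] X] must have type ((t→((e→(t→e))→(e→(t→e))))→t). The sister X has type e; that is not a function onto ((t→((e→(t→e))→(e→(t→e))))→t), so [Y f] must be the functor, of type (e→((t→((e→(t→e))→(e→(t→e))))→t)).
[Y f] must have type (e→((t→((e→(t→e))→(e→(t→e))))→t)). The sister f has type (t→e); that is not a function onto (e→((t→((e→(t→e))→(e→(t→e))))→t)), so Y must be the functor, of type ((t→e)→(e→((t→((e→(t→e))→(e→(t→e))))→t))).

((t→e)→(e→((t→((e→(t→e))→(e→(t→e))))→t)))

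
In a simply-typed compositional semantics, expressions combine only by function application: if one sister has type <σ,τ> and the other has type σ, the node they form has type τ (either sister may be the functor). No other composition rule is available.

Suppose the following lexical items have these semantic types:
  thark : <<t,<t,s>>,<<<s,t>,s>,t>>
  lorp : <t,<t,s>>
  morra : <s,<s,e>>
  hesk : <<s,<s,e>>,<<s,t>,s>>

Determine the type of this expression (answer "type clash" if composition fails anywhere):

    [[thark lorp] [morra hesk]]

[thark lorp] — thark of type <<t,<t,s>>,<<<s,t>,s>,t>> combines with lorp of type <t,<t,s>>: type <<<s,t>,s>,t>.
[morra hesk] — hesk of type <<s,<s,e>>,<<s,t>,s>> combines with morra of type <s,<s,e>>: type <<s,t>,s>.
[[thark lorp] [morra hesk]] — [thark lorp] of type <<<s,t>,s>,t> combines with [morra hesk] of type <<s,t>,s>: type t.

t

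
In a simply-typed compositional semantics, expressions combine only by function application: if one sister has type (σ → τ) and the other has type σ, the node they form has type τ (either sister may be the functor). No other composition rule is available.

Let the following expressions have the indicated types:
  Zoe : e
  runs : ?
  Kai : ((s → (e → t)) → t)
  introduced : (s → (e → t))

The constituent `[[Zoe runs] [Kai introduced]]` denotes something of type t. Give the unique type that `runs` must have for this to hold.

(e → (t → t))

[[Zoe runs] [Kai introduced]] must have type t. The sister [Kai introduced] has type t; that is not a function onto t, so [Zoe runs] must be the functor, of type (t → t).
[Zoe runs] must have type (t → t). The sister Zoe has type e; that is not a function onto (t → t), so runs must be the functor, of type (e → (t → t)).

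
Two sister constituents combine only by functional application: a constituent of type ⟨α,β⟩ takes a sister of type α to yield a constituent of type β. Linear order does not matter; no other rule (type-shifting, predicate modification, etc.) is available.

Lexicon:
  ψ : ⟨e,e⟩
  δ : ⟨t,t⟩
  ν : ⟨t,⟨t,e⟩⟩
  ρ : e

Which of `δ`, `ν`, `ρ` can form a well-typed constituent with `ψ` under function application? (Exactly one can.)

ρ

δ : ⟨t,t⟩ — no; ψ wants e, and δ wants t.
ν : ⟨t,⟨t,e⟩⟩ — no; ψ wants e, and ν wants t.
ρ — combines: ψ : ⟨e,e⟩ takes ρ : e as argument, giving e.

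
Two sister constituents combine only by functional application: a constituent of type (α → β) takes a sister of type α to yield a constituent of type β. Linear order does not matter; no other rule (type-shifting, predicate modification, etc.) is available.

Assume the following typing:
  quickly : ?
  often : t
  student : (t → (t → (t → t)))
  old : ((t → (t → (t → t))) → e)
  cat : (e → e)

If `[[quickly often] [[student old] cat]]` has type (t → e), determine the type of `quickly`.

[[quickly often] [[student old] cat]] is required to be (t → e). [[student old] cat] : e cannot yield (t → e) as functor, so [quickly often] : (e → (t → e)).
[quickly often] is required to be (e → (t → e)). often : t cannot yield (e → (t → e)) as functor, so quickly : (t → (e → (t → e))).

(t → (e → (t → e)))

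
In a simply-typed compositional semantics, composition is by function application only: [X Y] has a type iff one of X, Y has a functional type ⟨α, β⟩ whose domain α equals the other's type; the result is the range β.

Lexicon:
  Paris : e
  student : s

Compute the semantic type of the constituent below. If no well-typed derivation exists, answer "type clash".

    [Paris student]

type clash

[Paris student]: e with s — neither is a function whose domain matches the other; composition fails here.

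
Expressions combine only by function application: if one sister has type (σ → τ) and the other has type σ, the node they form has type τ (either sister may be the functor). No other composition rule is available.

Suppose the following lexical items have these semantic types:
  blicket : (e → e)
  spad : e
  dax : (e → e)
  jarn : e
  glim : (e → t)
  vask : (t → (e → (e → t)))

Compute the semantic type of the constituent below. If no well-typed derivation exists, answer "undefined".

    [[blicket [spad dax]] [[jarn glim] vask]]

(e → t)

At [spad dax], dax : (e → e) takes spad : e, giving e.
At [blicket [spad dax]], blicket : (e → e) takes [spad dax] : e, giving e.
At [jarn glim], glim : (e → t) takes jarn : e, giving t.
At [[jarn glim] vask], vask : (t → (e → (e → t))) takes [jarn glim] : t, giving (e → (e → t)).
At [[blicket [spad dax]] [[jarn glim] vask]], [[jarn glim] vask] : (e → (e → t)) takes [blicket [spad dax]] : e, giving (e → t).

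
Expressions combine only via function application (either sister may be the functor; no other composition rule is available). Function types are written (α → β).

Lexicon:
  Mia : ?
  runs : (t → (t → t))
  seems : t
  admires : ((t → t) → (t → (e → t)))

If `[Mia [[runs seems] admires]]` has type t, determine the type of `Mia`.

[Mia [[runs seems] admires]] is required to be t. [[runs seems] admires] : (t → (e → t)) cannot yield t as functor, so Mia : ((t → (e → t)) → t).

((t → (e → t)) → t)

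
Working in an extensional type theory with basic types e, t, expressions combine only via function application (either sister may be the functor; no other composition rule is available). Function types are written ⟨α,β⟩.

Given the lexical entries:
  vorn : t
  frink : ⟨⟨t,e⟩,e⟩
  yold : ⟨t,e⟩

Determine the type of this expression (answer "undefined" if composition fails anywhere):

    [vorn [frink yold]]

[frink yold]: functor frink : ⟨⟨t,e⟩,e⟩, argument yold : ⟨t,e⟩; result e.
At [vorn [frink yold]]: neither t nor e can take the other as argument; the node is ill-typed.

undefined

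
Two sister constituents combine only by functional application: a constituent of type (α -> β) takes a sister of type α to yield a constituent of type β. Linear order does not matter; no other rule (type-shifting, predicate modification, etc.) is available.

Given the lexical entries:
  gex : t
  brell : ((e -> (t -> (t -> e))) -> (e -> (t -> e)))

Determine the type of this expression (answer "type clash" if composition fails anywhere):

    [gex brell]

At [gex brell]: neither t nor ((e -> (t -> (t -> e))) -> (e -> (t -> e))) can take the other as argument; the node is ill-typed.

type clash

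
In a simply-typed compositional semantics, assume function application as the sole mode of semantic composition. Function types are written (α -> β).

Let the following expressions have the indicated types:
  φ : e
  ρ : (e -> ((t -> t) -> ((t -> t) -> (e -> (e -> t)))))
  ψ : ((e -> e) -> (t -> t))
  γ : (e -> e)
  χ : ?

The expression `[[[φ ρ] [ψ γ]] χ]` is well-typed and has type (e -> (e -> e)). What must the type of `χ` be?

[[[φ ρ] [ψ γ]] χ] must have type (e -> (e -> e)). The sister [[φ ρ] [ψ γ]] has type ((t -> t) -> (e -> (e -> t))); that is not a function onto (e -> (e -> e)), so χ must be the functor, of type (((t -> t) -> (e -> (e -> t))) -> (e -> (e -> e))).

(((t -> t) -> (e -> (e -> t))) -> (e -> (e -> e)))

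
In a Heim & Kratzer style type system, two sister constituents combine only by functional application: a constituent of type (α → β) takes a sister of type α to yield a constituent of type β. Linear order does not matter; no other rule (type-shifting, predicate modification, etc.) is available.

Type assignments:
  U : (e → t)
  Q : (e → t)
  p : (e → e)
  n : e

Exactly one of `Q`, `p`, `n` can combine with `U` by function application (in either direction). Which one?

n

Q : (e → t) — neither side's domain matches the other.
p : (e → e) — neither side's domain matches the other.
n — combines: U : (e → t) takes n : e as argument, giving t.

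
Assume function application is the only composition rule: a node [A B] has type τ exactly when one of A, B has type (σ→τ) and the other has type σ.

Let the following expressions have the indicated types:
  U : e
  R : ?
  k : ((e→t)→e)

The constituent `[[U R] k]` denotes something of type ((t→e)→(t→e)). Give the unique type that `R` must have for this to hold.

[[U R] k] is required to be ((t→e)→(t→e)). k : ((e→t)→e) cannot yield ((t→e)→(t→e)) as functor, so [U R] : (((e→t)→e)→((t→e)→(t→e))).
[U R] is required to be (((e→t)→e)→((t→e)→(t→e))). U : e cannot yield (((e→t)→e)→((t→e)→(t→e))) as functor, so R : (e→(((e→t)→e)→((t→e)→(t→e)))).

(e→(((e→t)→e)→((t→e)→(t→e))))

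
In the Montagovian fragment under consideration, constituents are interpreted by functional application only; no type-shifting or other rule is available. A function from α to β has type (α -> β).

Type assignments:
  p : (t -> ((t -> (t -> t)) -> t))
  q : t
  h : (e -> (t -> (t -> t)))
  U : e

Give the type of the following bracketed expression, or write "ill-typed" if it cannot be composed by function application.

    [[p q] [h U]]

t

[p q] — p of type (t -> ((t -> (t -> t)) -> t)) combines with q of type t: type ((t -> (t -> t)) -> t).
[h U] — h of type (e -> (t -> (t -> t))) combines with U of type e: type (t -> (t -> t)).
[[p q] [h U]] — [p q] of type ((t -> (t -> t)) -> t) combines with [h U] of type (t -> (t -> t)): type t.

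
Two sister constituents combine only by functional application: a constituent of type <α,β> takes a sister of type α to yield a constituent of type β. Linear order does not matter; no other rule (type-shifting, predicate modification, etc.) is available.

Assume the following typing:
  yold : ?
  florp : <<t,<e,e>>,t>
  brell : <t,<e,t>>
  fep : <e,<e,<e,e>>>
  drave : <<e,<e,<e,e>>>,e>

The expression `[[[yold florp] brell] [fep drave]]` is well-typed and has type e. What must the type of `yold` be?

[[[yold florp] brell] [fep drave]] is required to be e. [fep drave] : e cannot yield e as functor, so [[yold florp] brell] : <e,e>.
[[yold florp] brell] is required to be <e,e>. brell : <t,<e,t>> cannot yield <e,e> as functor, so [yold florp] : <<t,<e,t>>,<e,e>>.
[yold florp] is required to be <<t,<e,t>>,<e,e>>. florp : <<t,<e,e>>,t> cannot yield <<t,<e,t>>,<e,e>> as functor, so yold : <<<t,<e,e>>,t>,<<t,<e,t>>,<e,e>>>.

<<<t,<e,e>>,t>,<<t,<e,t>>,<e,e>>>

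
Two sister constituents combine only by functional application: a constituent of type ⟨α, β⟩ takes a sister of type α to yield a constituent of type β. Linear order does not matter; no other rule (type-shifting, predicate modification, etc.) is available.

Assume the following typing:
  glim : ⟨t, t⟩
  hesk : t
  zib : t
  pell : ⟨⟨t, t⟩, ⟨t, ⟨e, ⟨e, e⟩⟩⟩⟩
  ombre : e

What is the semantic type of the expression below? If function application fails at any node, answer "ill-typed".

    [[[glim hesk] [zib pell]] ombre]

ill-typed

[glim hesk] — glim of type ⟨t, t⟩ combines with hesk of type t: type t.
[zib pell]: t and ⟨⟨t, t⟩, ⟨t, ⟨e, ⟨e, e⟩⟩⟩⟩ cannot combine by function application — type clash.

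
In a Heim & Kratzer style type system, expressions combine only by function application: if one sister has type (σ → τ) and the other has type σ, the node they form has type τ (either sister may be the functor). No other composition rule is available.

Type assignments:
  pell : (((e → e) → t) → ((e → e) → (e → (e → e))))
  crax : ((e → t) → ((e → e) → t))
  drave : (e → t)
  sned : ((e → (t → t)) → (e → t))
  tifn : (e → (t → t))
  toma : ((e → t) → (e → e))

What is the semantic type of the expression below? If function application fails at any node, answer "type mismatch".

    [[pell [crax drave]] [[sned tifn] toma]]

At [crax drave], crax : ((e → t) → ((e → e) → t)) takes drave : (e → t), giving ((e → e) → t).
At [pell [crax drave]], pell : (((e → e) → t) → ((e → e) → (e → (e → e)))) takes [crax drave] : ((e → e) → t), giving ((e → e) → (e → (e → e))).
At [sned tifn], sned : ((e → (t → t)) → (e → t)) takes tifn : (e → (t → t)), giving (e → t).
At [[sned tifn] toma], toma : ((e → t) → (e → e)) takes [sned tifn] : (e → t), giving (e → e).
At [[pell [crax drave]] [[sned tifn] toma]], [pell [crax drave]] : ((e → e) → (e → (e → e))) takes [[sned tifn] toma] : (e → e), giving (e → (e → e)).

(e → (e → e))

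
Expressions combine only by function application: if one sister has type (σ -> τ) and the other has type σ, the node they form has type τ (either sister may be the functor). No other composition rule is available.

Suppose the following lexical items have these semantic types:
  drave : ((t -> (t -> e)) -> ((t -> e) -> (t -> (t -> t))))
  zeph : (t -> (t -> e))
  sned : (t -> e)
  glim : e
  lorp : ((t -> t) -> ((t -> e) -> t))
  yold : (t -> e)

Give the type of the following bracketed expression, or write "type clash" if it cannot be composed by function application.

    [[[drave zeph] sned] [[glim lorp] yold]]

type clash

[drave zeph] — drave of type ((t -> (t -> e)) -> ((t -> e) -> (t -> (t -> t)))) combines with zeph of type (t -> (t -> e)): type ((t -> e) -> (t -> (t -> t))).
[[drave zeph] sned] — [drave zeph] of type ((t -> e) -> (t -> (t -> t))) combines with sned of type (t -> e): type (t -> (t -> t)).
[glim lorp]: e and ((t -> t) -> ((t -> e) -> t)) cannot combine by function application — type clash.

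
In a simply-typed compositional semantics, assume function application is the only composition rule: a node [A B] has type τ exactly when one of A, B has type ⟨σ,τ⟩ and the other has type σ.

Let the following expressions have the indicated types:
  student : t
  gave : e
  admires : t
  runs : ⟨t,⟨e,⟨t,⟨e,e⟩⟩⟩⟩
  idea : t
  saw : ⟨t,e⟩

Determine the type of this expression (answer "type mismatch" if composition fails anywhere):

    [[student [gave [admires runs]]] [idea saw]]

e

[admires runs]: ⟨t,⟨e,⟨t,⟨e,e⟩⟩⟩⟩ applied to t yields ⟨e,⟨t,⟨e,e⟩⟩⟩.
[gave [admires runs]]: ⟨e,⟨t,⟨e,e⟩⟩⟩ applied to e yields ⟨t,⟨e,e⟩⟩.
[student [gave [admires runs]]]: ⟨t,⟨e,e⟩⟩ applied to t yields ⟨e,e⟩.
[idea saw]: ⟨t,e⟩ applied to t yields e.
[[student [gave [admires runs]]] [idea saw]]: ⟨e,e⟩ applied to e yields e.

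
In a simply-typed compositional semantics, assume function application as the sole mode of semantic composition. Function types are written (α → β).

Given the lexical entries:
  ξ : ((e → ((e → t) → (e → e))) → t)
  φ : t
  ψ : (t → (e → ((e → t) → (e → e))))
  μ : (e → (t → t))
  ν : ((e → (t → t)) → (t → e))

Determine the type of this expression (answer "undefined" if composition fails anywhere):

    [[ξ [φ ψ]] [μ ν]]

[φ ψ]: (t → (e → ((e → t) → (e → e)))) applied to t yields (e → ((e → t) → (e → e))).
[ξ [φ ψ]]: ((e → ((e → t) → (e → e))) → t) applied to (e → ((e → t) → (e → e))) yields t.
[μ ν]: ((e → (t → t)) → (t → e)) applied to (e → (t → t)) yields (t → e).
[[ξ [φ ψ]] [μ ν]]: (t → e) applied to t yields e.

e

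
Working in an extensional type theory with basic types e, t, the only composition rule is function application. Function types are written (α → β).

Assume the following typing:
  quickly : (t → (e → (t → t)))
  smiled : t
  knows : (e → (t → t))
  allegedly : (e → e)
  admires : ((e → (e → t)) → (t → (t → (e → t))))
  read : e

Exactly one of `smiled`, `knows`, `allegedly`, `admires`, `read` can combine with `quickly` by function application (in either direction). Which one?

smiled

smiled — combines: quickly : (t → (e → (t → t))) takes smiled : t as argument, giving (e → (t → t)).
knows : (e → (t → t)) — quickly needs t; knows needs e; neither fits.
allegedly : (e → e) — quickly needs t; allegedly needs e; neither fits.
admires : ((e → (e → t)) → (t → (t → (e → t)))) — quickly needs t; admires needs (e → (e → t)); neither fits.
read : e — quickly needs t; read needs nothing (atomic); neither fits.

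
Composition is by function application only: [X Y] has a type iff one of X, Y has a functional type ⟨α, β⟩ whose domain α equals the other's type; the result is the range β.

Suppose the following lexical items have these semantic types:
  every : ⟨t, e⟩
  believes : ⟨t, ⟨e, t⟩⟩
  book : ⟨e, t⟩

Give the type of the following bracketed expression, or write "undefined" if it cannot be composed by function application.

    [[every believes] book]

undefined

At [every believes]: neither ⟨t, e⟩ nor ⟨t, ⟨e, t⟩⟩ can take the other as argument; the node is ill-typed.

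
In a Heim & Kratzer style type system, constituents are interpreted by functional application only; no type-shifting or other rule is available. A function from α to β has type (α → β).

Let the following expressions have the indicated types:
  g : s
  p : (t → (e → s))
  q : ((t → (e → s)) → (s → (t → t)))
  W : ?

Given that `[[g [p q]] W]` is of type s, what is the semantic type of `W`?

At [[g [p q]] W] (required: s): [g [p q]] is (t → t), which is not a function with range s; hence W is the functor — type ((t → t) → s).

((t → t) → s)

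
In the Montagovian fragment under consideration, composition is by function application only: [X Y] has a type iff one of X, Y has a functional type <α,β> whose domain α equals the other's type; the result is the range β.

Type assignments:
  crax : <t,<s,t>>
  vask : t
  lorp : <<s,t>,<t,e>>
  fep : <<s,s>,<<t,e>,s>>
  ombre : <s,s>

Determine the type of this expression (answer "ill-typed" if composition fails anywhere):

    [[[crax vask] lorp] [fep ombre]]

s

[crax vask]: functor crax : <t,<s,t>>, argument vask : t; result <s,t>.
[[crax vask] lorp]: functor lorp : <<s,t>,<t,e>>, argument [crax vask] : <s,t>; result <t,e>.
[fep ombre]: functor fep : <<s,s>,<<t,e>,s>>, argument ombre : <s,s>; result <<t,e>,s>.
[[[crax vask] lorp] [fep ombre]]: functor [fep ombre] : <<t,e>,s>, argument [[crax vask] lorp] : <t,e>; result s.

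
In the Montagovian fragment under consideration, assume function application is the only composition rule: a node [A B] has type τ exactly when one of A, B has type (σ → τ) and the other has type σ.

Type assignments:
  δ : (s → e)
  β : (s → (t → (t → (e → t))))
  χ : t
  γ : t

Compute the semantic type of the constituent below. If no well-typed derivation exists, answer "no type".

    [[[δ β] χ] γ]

no type

[δ β]: (s → e) and (s → (t → (t → (e → t)))) cannot combine by function application — type clash.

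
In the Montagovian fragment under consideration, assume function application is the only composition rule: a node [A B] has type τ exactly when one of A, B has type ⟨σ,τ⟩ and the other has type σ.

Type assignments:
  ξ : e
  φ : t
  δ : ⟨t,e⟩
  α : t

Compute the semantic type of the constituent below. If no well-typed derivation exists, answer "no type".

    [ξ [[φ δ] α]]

no type

[φ δ]: δ is ⟨t,e⟩, φ is t; result e.
[[φ δ] α]: e and t cannot combine by function application — type clash.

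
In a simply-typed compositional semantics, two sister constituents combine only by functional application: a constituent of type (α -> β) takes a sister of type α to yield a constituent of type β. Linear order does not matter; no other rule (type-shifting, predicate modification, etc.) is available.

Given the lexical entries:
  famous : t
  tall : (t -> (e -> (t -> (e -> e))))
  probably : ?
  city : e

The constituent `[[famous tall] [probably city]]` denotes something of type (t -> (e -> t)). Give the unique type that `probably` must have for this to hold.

(e -> ((e -> (t -> (e -> e))) -> (t -> (e -> t))))

At [[famous tall] [probably city]] (required: (t -> (e -> t))): [famous tall] is (e -> (t -> (e -> e))), which is not a function with range (t -> (e -> t)); hence [probably city] is the functor — type ((e -> (t -> (e -> e))) -> (t -> (e -> t))).
At [probably city] (required: ((e -> (t -> (e -> e))) -> (t -> (e -> t)))): city is e, which is not a function with range ((e -> (t -> (e -> e))) -> (t -> (e -> t))); hence probably is the functor — type (e -> ((e -> (t -> (e -> e))) -> (t -> (e -> t)))).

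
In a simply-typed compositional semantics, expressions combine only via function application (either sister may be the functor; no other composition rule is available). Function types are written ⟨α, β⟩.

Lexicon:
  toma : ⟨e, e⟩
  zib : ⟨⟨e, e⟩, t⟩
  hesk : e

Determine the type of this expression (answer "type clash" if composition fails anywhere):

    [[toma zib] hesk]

type clash

[toma zib]: zib is ⟨⟨e, e⟩, t⟩, toma is ⟨e, e⟩; result t.
[[toma zib] hesk]: t and e cannot combine by function application — type clash.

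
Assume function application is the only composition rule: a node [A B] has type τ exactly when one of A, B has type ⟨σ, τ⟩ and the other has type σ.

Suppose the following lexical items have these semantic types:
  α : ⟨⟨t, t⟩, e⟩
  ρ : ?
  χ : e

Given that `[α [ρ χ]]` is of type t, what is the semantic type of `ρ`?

⟨e, ⟨⟨⟨t, t⟩, e⟩, t⟩⟩

[α [ρ χ]] must have type t. The sister α has type ⟨⟨t, t⟩, e⟩; that is not a function onto t, so [ρ χ] must be the functor, of type ⟨⟨⟨t, t⟩, e⟩, t⟩.
[ρ χ] must have type ⟨⟨⟨t, t⟩, e⟩, t⟩. The sister χ has type e; that is not a function onto ⟨⟨⟨t, t⟩, e⟩, t⟩, so ρ must be the functor, of type ⟨e, ⟨⟨⟨t, t⟩, e⟩, t⟩⟩.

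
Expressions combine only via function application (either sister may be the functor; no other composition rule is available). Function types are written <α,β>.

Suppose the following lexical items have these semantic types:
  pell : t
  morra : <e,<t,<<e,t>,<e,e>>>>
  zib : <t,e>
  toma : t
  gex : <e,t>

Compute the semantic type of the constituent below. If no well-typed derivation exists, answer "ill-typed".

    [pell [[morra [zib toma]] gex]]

At [zib toma], zib : <t,e> takes toma : t, giving e.
At [morra [zib toma]], morra : <e,<t,<<e,t>,<e,e>>>> takes [zib toma] : e, giving <t,<<e,t>,<e,e>>>.
[[morra [zib toma]] gex]: <t,<<e,t>,<e,e>>> with <e,t> — neither is a function whose domain matches the other; composition fails here.

ill-typed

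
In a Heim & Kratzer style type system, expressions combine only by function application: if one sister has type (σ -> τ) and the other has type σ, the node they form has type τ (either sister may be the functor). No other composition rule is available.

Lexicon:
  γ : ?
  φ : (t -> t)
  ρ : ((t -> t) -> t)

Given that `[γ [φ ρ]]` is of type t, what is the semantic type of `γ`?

For [γ [φ ρ]] to have type t with [φ ρ] of type t, γ must be the function: γ : (t -> t).

(t -> t)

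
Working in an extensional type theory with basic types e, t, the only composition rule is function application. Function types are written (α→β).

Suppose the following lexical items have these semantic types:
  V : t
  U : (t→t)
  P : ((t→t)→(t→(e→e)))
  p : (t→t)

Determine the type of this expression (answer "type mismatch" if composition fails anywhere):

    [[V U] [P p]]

(e→e)

[V U]: (t→t) applied to t yields t.
[P p]: ((t→t)→(t→(e→e))) applied to (t→t) yields (t→(e→e)).
[[V U] [P p]]: (t→(e→e)) applied to t yields (e→e).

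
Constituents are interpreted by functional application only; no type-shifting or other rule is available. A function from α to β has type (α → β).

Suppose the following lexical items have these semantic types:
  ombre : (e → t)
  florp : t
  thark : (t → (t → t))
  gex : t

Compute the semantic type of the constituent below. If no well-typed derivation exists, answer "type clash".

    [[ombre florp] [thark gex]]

[ombre florp]: (e → t) and t cannot combine by function application — type clash.

type clash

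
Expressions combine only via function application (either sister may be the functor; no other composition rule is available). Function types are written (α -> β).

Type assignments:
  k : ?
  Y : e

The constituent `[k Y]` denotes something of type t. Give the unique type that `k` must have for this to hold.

(e -> t)

At [k Y] (required: t): Y is e, which is not a function with range t; hence k is the functor — type (e -> t).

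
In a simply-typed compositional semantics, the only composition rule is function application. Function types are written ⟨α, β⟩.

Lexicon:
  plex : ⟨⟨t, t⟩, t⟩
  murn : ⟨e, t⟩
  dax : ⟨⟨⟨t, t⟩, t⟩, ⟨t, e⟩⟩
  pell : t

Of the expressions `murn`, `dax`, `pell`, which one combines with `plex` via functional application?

dax

murn : ⟨e, t⟩ — plex needs ⟨t, t⟩; murn needs e; neither fits.
dax — combines: dax : ⟨⟨⟨t, t⟩, t⟩, ⟨t, e⟩⟩ takes plex : ⟨⟨t, t⟩, t⟩ as argument, giving ⟨t, e⟩.
pell : t — plex needs ⟨t, t⟩; pell needs nothing (atomic); neither fits.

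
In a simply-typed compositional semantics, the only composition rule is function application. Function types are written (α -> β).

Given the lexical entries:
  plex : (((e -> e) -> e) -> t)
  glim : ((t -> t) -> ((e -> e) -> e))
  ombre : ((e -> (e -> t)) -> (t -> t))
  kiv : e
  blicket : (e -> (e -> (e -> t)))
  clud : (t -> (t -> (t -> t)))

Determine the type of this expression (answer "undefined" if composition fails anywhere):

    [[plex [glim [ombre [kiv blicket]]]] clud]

(t -> (t -> t))

At [kiv blicket], blicket : (e -> (e -> (e -> t))) takes kiv : e, giving (e -> (e -> t)).
At [ombre [kiv blicket]], ombre : ((e -> (e -> t)) -> (t -> t)) takes [kiv blicket] : (e -> (e -> t)), giving (t -> t).
At [glim [ombre [kiv blicket]]], glim : ((t -> t) -> ((e -> e) -> e)) takes [ombre [kiv blicket]] : (t -> t), giving ((e -> e) -> e).
At [plex [glim [ombre [kiv blicket]]]], plex : (((e -> e) -> e) -> t) takes [glim [ombre [kiv blicket]]] : ((e -> e) -> e), giving t.
At [[plex [glim [ombre [kiv blicket]]]] clud], clud : (t -> (t -> (t -> t))) takes [plex [glim [ombre [kiv blicket]]]] : t, giving (t -> (t -> t)).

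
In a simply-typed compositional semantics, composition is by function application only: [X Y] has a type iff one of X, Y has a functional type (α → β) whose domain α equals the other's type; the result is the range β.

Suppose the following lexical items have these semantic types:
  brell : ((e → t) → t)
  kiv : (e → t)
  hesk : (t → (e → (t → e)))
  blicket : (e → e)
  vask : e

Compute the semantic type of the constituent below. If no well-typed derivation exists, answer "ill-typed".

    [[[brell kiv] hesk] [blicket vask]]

(t → e)

[brell kiv]: ((e → t) → t) applied to (e → t) yields t.
[[brell kiv] hesk]: (t → (e → (t → e))) applied to t yields (e → (t → e)).
[blicket vask]: (e → e) applied to e yields e.
[[[brell kiv] hesk] [blicket vask]]: (e → (t → e)) applied to e yields (t → e).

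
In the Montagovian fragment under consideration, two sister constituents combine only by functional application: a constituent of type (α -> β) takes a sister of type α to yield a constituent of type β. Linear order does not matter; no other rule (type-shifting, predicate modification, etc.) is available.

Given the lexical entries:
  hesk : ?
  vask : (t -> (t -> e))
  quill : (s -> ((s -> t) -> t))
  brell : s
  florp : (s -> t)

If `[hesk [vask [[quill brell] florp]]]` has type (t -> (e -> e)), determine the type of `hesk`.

((t -> e) -> (t -> (e -> e)))

[hesk [vask [[quill brell] florp]]] must have type (t -> (e -> e)). The sister [vask [[quill brell] florp]] has type (t -> e); that is not a function onto (t -> (e -> e)), so hesk must be the functor, of type ((t -> e) -> (t -> (e -> e))).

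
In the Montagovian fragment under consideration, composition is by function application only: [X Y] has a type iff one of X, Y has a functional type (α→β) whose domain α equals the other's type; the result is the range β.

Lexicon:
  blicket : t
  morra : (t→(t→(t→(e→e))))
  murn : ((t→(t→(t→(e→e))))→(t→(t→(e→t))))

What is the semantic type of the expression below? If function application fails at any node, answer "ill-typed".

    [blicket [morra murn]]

[morra murn] — murn of type ((t→(t→(t→(e→e))))→(t→(t→(e→t)))) combines with morra of type (t→(t→(t→(e→e)))): type (t→(t→(e→t))).
[blicket [morra murn]] — [morra murn] of type (t→(t→(e→t))) combines with blicket of type t: type (t→(e→t)).

(t→(e→t))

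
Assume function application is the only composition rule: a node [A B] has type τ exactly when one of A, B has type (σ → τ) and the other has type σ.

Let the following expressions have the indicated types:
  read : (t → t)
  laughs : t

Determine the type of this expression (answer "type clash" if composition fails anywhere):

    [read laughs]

[read laughs]: read is (t → t), laughs is t; result t.

t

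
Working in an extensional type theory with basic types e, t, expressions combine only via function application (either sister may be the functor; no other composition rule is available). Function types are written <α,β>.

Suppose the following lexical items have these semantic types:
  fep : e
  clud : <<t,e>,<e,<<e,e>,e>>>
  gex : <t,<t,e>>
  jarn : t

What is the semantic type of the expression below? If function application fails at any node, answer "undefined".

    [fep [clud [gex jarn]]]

<<e,e>,e>

[gex jarn]: functor gex : <t,<t,e>>, argument jarn : t; result <t,e>.
[clud [gex jarn]]: functor clud : <<t,e>,<e,<<e,e>,e>>>, argument [gex jarn] : <t,e>; result <e,<<e,e>,e>>.
[fep [clud [gex jarn]]]: functor [clud [gex jarn]] : <e,<<e,e>,e>>, argument fep : e; result <<e,e>,e>.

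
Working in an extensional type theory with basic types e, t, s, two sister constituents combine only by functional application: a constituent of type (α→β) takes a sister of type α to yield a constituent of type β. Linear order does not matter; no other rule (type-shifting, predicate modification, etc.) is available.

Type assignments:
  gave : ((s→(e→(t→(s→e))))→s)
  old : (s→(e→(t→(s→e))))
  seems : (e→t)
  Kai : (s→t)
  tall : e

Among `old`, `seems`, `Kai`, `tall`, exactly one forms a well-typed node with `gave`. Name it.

old — combines: gave : ((s→(e→(t→(s→e))))→s) takes old : (s→(e→(t→(s→e)))) as argument, giving s.
seems : (e→t) — gave needs (s→(e→(t→(s→e)))); seems needs e; neither fits.
Kai : (s→t) — gave needs (s→(e→(t→(s→e)))); Kai needs s; neither fits.
tall : e — gave needs (s→(e→(t→(s→e)))); tall needs nothing (atomic); neither fits.

old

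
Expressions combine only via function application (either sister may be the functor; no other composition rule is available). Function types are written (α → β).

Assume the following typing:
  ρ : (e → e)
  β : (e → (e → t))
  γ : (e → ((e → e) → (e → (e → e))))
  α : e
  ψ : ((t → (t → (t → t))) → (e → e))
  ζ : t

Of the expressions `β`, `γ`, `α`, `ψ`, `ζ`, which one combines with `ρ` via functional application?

α

β : (e → (e → t)) — neither side's domain matches the other.
γ : (e → ((e → e) → (e → (e → e)))) — neither side's domain matches the other.
α — combines: ρ : (e → e) takes α : e as argument, giving e.
ψ : ((t → (t → (t → t))) → (e → e)) — neither side's domain matches the other.
ζ : t — neither side's domain matches the other.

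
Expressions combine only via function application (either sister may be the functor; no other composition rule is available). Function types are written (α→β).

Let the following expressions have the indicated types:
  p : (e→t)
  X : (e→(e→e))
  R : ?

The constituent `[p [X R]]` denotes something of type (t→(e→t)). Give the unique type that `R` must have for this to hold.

((e→(e→e))→((e→t)→(t→(e→t))))

[p [X R]] is required to be (t→(e→t)). p : (e→t) cannot yield (t→(e→t)) as functor, so [X R] : ((e→t)→(t→(e→t))).
[X R] is required to be ((e→t)→(t→(e→t))). X : (e→(e→e)) cannot yield ((e→t)→(t→(e→t))) as functor, so R : ((e→(e→e))→((e→t)→(t→(e→t)))).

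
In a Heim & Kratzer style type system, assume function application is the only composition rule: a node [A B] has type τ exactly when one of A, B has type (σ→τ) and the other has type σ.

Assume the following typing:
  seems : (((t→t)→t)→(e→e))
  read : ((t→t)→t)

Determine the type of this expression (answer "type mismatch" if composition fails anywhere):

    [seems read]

(e→e)

[seems read]: functor seems : (((t→t)→t)→(e→e)), argument read : ((t→t)→t); result (e→e).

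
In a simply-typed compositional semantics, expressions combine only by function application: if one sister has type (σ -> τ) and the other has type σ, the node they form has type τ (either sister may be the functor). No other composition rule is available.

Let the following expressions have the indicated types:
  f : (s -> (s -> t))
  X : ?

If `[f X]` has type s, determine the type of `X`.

((s -> (s -> t)) -> s)

For [f X] to have type s with f of type (s -> (s -> t)), X must be the function: X : ((s -> (s -> t)) -> s).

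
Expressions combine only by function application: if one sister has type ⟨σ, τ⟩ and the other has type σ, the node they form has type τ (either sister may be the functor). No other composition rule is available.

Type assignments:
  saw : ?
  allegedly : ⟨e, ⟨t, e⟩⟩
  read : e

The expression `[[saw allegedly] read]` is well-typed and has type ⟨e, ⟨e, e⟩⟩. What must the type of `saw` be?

⟨⟨e, ⟨t, e⟩⟩, ⟨e, ⟨e, ⟨e, e⟩⟩⟩⟩

For [[saw allegedly] read] to have type ⟨e, ⟨e, e⟩⟩ with read of type e, [saw allegedly] must be the function: [saw allegedly] : ⟨e, ⟨e, ⟨e, e⟩⟩⟩.
For [saw allegedly] to have type ⟨e, ⟨e, ⟨e, e⟩⟩⟩ with allegedly of type ⟨e, ⟨t, e⟩⟩, saw must be the function: saw : ⟨⟨e, ⟨t, e⟩⟩, ⟨e, ⟨e, ⟨e, e⟩⟩⟩⟩.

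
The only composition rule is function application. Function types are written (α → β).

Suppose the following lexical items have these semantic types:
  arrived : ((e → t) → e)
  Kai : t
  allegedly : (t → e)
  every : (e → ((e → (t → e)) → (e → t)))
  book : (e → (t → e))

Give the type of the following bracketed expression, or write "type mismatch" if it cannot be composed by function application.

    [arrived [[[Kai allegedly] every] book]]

At [Kai allegedly], allegedly : (t → e) takes Kai : t, giving e.
At [[Kai allegedly] every], every : (e → ((e → (t → e)) → (e → t))) takes [Kai allegedly] : e, giving ((e → (t → e)) → (e → t)).
At [[[Kai allegedly] every] book], [[Kai allegedly] every] : ((e → (t → e)) → (e → t)) takes book : (e → (t → e)), giving (e → t).
At [arrived [[[Kai allegedly] every] book]], arrived : ((e → t) → e) takes [[[Kai allegedly] every] book] : (e → t), giving e.

e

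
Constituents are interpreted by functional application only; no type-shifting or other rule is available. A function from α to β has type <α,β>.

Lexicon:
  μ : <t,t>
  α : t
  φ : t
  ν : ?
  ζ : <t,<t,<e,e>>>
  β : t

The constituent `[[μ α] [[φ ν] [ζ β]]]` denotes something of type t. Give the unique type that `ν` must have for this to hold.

For [[μ α] [[φ ν] [ζ β]]] to have type t with [μ α] of type t, [[φ ν] [ζ β]] must be the function: [[φ ν] [ζ β]] : <t,t>.
For [[φ ν] [ζ β]] to have type <t,t> with [ζ β] of type <t,<e,e>>, [φ ν] must be the function: [φ ν] : <<t,<e,e>>,<t,t>>.
For [φ ν] to have type <<t,<e,e>>,<t,t>> with φ of type t, ν must be the function: ν : <t,<<t,<e,e>>,<t,t>>>.

<t,<<t,<e,e>>,<t,t>>>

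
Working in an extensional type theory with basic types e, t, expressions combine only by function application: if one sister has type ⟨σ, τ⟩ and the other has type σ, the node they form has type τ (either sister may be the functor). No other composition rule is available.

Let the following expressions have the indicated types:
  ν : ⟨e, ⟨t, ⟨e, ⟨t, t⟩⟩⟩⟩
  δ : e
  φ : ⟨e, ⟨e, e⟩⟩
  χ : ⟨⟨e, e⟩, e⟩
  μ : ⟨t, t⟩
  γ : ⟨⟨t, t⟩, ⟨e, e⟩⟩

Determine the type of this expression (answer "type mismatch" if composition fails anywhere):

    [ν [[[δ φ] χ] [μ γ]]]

⟨t, ⟨e, ⟨t, t⟩⟩⟩

At [δ φ], φ : ⟨e, ⟨e, e⟩⟩ takes δ : e, giving ⟨e, e⟩.
At [[δ φ] χ], χ : ⟨⟨e, e⟩, e⟩ takes [δ φ] : ⟨e, e⟩, giving e.
At [μ γ], γ : ⟨⟨t, t⟩, ⟨e, e⟩⟩ takes μ : ⟨t, t⟩, giving ⟨e, e⟩.
At [[[δ φ] χ] [μ γ]], [μ γ] : ⟨e, e⟩ takes [[δ φ] χ] : e, giving e.
At [ν [[[δ φ] χ] [μ γ]]], ν : ⟨e, ⟨t, ⟨e, ⟨t, t⟩⟩⟩⟩ takes [[[δ φ] χ] [μ γ]] : e, giving ⟨t, ⟨e, ⟨t, t⟩⟩⟩.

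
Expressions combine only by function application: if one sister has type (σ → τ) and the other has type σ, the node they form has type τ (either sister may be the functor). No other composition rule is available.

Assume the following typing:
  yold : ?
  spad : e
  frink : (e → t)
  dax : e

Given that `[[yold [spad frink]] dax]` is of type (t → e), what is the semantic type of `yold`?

(t → (e → (t → e)))

For [[yold [spad frink]] dax] to have type (t → e) with dax of type e, [yold [spad frink]] must be the function: [yold [spad frink]] : (e → (t → e)).
For [yold [spad frink]] to have type (e → (t → e)) with [spad frink] of type t, yold must be the function: yold : (t → (e → (t → e))).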